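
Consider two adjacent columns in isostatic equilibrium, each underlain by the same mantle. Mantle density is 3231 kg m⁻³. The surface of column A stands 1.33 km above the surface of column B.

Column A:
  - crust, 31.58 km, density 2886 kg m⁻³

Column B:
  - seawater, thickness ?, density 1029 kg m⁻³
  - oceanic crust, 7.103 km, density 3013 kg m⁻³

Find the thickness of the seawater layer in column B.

2.29 km

Take the compensation level at the base of the deeper column (depth z_c below the surface of column A) and equate Σ ρ_i t_i down to z_c; mantle fills any gap and the z_c terms cancel.
Column A: 31.58×2886 + (z_c − 31.58)×3231
Column B: 1.33×0 + x×1029 + 7.103×3013 + (z_c − 1.33 − 7.103 − x)×3231
The z_c×3231 term appears on both sides and cancels. Collect the known terms of each column as K = Σ(ρt)_known − 3231 × (depth of known layers): K_A = 91139.88 − 3231×31.58 = −10895.1; K_B = 21401.339 − 3231×(1.33 + 7.103) = −5845.684.
Balance: K_A = K_B − x×(3231 − 1029), so x = (K_B − K_A)/(3231 − 1029) = 5049.42/2202 = 2.29 km.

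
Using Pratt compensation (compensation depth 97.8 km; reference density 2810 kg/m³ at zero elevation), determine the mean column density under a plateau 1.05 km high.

Pratt balance: ρ_ref D = ρ (D + h).
ρ = ρ_ref D/(D + h) = 2810 × 97.8 km/(97.8 km + 1.05 km) = 2780 kg/m³.

2780 kg/m³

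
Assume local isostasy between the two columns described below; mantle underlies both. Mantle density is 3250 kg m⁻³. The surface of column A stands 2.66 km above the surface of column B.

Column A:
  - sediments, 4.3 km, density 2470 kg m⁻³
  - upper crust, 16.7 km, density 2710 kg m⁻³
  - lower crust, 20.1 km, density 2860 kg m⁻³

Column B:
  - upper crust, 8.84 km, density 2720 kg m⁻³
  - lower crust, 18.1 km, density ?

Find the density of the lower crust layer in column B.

2870 kg m⁻³

Take the compensation level at the base of the deeper column (depth z_c below the surface of column A) and equate Σ ρ_i t_i down to z_c; mantle fills any gap and the z_c terms cancel.
Column A: 4.3×2470 + 16.7×2710 + 20.1×2860 + (z_c − 41.1)×3250
Column B: 2.66×0 + 8.84×2720 + 18.1×ρ + (z_c − 2.66 − 26.94)×3250
The z_c×3250 term appears on both sides and cancels. Collect the known terms of each column as K = Σ(ρt)_known − 3250 × (depth of known layers): K_A = 113364 − 3250×41.1 = −20211; K_B = 24044.8 − 3250×(2.66 + 26.94) = −72155.2.
Balance: K_A = K_B + 18.1×ρ, so ρ = (K_A − K_B)/18.1 = 51944.2/18.1 = 2870 kg m⁻³.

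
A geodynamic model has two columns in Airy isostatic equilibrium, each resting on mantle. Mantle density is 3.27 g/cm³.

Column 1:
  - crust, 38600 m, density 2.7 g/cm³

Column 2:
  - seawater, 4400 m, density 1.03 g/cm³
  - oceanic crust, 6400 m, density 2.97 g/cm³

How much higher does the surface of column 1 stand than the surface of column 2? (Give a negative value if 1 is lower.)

For any compensation level in the mantle, the mantle terms cancel and isostasy reduces to e = (Σt_1 − Σt_2) − (Σ(ρt)_1 − Σ(ρt)_2) / ρ_m.
Σt_1 = 38600 m; Σt_2 = 10800 m; Σ(ρt)_1 = 104220; Σ(ρt)_2 = 23540 (in m·g/cm³).
e = (38600 − 10800) − (104220 − 23540) / 3.27 = 3130 m.

3130 m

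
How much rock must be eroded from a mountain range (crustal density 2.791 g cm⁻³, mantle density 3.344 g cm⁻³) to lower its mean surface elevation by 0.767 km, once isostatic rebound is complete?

Net drop Δ = e − u = e − e ρ_c/ρ_m = e (ρ_m − ρ_c)/ρ_m.
e = Δ ρ_m/(ρ_m − ρ_c) = 0.767 km × 3.344/0.553 = 4.64 km.

4.64 km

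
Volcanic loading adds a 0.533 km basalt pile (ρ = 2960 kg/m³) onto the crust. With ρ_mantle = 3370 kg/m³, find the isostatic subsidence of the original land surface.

0.468 km

Subaerial loading: s = t ρ_load / ρ_m.
s = 0.533 km × 2960/3370 = 0.468 km.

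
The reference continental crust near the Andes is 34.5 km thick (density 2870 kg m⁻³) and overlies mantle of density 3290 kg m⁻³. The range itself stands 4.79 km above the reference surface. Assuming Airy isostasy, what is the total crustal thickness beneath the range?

Root depth r = h ρ_c / (ρ_m − ρ_c) = 4.79 km × 2870 / 420 = 32.73 km.
Total thickness = T + h + r = 34.5 km + 4.79 km + 32.73 km = 72 km.

72 km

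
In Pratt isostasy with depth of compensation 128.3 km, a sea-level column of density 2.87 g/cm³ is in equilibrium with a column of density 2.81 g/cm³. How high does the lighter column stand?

2.74 km

ρ_ref D = ρ (D + h) → h = D (ρ_ref − ρ)/ρ.
h = 128.3 km × (2.87 − 2.81)/2.81 = 2.74 km.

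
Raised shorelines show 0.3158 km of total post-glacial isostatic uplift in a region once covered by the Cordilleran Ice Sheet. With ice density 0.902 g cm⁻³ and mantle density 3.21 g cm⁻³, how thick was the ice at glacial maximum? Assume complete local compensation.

1.12 km

u = t ρ_ice/ρ_m → t = u ρ_m/ρ_ice = 0.3158 km × 3.21/0.902 = 1.12 km.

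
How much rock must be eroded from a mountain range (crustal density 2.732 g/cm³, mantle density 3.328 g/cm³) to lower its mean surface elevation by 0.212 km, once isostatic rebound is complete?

Net drop Δ = e − u = e − e ρ_c/ρ_m = e (ρ_m − ρ_c)/ρ_m.
e = Δ ρ_m/(ρ_m − ρ_c) = 0.212 km × 3.328/0.596 = 1.18 km.

1.18 km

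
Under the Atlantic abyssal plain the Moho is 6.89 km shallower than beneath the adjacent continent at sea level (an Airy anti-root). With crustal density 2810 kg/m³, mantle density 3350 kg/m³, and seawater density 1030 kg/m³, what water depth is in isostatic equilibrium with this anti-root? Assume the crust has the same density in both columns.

2.09 km

Replacing a thickness d of crust by seawater at the top must be balanced by replacing crust with mantle at the base: d (ρ_c − ρ_w) = a (ρ_m − ρ_c).
d = a (ρ_m − ρ_c)/(ρ_c − ρ_w) = 6.89 km × 540/1780 = 2.09 km.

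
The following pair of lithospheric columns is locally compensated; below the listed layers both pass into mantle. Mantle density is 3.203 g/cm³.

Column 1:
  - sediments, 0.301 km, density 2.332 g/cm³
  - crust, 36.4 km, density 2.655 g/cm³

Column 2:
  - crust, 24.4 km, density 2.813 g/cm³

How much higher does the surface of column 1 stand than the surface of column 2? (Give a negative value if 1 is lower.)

For any compensation level in the mantle, the mantle terms cancel and isostasy reduces to e = (Σt_1 − Σt_2) − (Σ(ρt)_1 − Σ(ρt)_2) / ρ_m.
Σt_1 = 36.701 km; Σt_2 = 24.4 km; Σ(ρt)_1 = 97.343932; Σ(ρt)_2 = 68.6372 (in km·g/cm³).
e = (36.701 − 24.4) − (97.343932 − 68.6372) / 3.203 = 3.34 km.

3.34 km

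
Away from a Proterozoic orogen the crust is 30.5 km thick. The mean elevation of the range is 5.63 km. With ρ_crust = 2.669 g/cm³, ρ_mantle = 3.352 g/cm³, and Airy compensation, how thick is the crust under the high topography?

Root depth r = h ρ_c / (ρ_m − ρ_c) = 5.63 km × 2.669 / 0.683 = 22 km.
Total thickness = T + h + r = 30.5 km + 5.63 km + 22 km = 58.1 km.

58.1 km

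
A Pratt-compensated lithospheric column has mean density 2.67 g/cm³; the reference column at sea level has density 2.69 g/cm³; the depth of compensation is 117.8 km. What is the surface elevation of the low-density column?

ρ_ref D = ρ (D + h) → h = D (ρ_ref − ρ)/ρ.
h = 117.8 km × (2.69 − 2.67)/2.67 = 0.882 km.

0.882 km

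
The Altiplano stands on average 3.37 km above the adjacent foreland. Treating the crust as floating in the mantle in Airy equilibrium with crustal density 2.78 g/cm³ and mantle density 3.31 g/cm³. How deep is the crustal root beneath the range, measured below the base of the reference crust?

Isostatic balance requires: the weight of the topography is balanced by the buoyancy of the root, ρ_c h = (ρ_m − ρ_c) r.
r = h · ρ_c / (ρ_m − ρ_c) = 3.37 km × 2.78 / (3.31 − 2.78) = 17.7 km.

17.7 km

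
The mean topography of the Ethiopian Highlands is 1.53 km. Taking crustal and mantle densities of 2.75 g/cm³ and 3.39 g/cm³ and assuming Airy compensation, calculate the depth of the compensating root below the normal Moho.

Isostatic balance requires: the weight of the topography is balanced by the buoyancy of the root, ρ_c h = (ρ_m − ρ_c) r.
r = h · ρ_c / (ρ_m − ρ_c) = 1.53 km × 2.75 / (3.39 − 2.75) = 6.57 km.

6.57 km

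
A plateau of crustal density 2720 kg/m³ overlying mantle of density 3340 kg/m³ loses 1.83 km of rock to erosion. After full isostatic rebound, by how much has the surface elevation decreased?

Rebound u = e ρ_c/ρ_m = 1.83 km × 2720/3340 = 1.49 km.
Net surface drop = e − u = 1.83 km − 1.49 km = e (ρ_m − ρ_c)/ρ_m = 0.34 km.

0.34 km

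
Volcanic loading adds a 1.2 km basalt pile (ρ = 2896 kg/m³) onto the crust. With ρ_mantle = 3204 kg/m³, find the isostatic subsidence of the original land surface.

1.08 km

Subaerial loading: s = t ρ_load / ρ_m.
s = 1.2 km × 2896/3204 = 1.08 km.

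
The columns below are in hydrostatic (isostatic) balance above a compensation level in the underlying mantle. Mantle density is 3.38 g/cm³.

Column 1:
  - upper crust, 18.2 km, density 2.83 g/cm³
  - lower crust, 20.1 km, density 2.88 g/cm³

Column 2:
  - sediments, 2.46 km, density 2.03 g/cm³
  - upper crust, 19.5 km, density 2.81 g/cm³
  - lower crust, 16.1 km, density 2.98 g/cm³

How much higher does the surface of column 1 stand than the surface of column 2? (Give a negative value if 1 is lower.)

For any compensation level in the mantle, the mantle terms cancel and isostasy reduces to e = (Σt_1 − Σt_2) − (Σ(ρt)_1 − Σ(ρt)_2) / ρ_m.
Σt_1 = 38.3 km; Σt_2 = 38.06 km; Σ(ρt)_1 = 109.394; Σ(ρt)_2 = 107.7668 (in km·g/cm³).
e = (38.3 − 38.06) − (109.394 − 107.7668) / 3.38 = −0.241 km.

−0.241 km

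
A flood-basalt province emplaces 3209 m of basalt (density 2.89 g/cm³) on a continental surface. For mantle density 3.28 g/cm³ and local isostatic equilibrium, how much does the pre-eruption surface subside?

Subaerial loading: s = t ρ_load / ρ_m.
s = 3209 m × 2.89/3.28 = 2830 m.

2830 m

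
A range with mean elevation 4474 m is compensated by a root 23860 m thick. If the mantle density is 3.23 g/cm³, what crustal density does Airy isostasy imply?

ρ_c h = (ρ_m − ρ_c) r → ρ_c (h + r) = ρ_m r → ρ_c = ρ_m r / (h + r).
ρ_c = 3.23 × 23860 m / (4474 m + 23860 m) = 2.72 g/cm³.

2.72 g/cm³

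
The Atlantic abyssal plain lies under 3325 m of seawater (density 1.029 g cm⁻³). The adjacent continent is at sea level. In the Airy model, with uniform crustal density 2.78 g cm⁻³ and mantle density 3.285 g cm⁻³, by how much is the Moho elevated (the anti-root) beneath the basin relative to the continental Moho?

By Archimedes' principle applied to the lithosphere: replacing crust with seawater at the top is compensated by replacing crust with mantle at the base: d (ρ_c − ρ_w) = a (ρ_m − ρ_c).
a = d (ρ_c − ρ_w)/(ρ_m − ρ_c) = 3325 m × 1.751/0.505 = 11500 m.

11500 m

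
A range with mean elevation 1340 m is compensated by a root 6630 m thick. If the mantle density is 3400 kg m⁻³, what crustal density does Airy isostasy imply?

2830 kg m⁻³

ρ_c h = (ρ_m − ρ_c) r → ρ_c (h + r) = ρ_m r → ρ_c = ρ_m r / (h + r).
ρ_c = 3400 × 6630 m / (1340 m + 6630 m) = 2830 kg m⁻³.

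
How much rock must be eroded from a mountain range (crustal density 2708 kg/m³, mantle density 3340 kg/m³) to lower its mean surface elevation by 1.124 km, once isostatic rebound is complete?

5.94 km

Net drop Δ = e − u = e − e ρ_c/ρ_m = e (ρ_m − ρ_c)/ρ_m.
e = Δ ρ_m/(ρ_m − ρ_c) = 1.124 km × 3340/632 = 5.94 km.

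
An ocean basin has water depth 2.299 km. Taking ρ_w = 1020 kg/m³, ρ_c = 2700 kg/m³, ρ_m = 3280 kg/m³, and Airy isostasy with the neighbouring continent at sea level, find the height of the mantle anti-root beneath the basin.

For local isostatic compensation: replacing crust with seawater at the top is compensated by replacing crust with mantle at the base: d (ρ_c − ρ_w) = a (ρ_m − ρ_c).
a = d (ρ_c − ρ_w)/(ρ_m − ρ_c) = 2.299 km × 1680/580 = 6.66 km.

6.66 km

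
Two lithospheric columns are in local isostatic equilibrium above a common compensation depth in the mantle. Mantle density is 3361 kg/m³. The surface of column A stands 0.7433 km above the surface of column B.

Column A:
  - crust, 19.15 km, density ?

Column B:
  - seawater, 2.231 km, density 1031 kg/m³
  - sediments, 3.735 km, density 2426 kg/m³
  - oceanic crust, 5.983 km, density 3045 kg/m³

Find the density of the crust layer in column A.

Take the compensation level at the base of the deeper column (depth z_c below the surface of column A) and equate Σ ρ_i t_i down to z_c; mantle fills any gap and the z_c terms cancel.
Column A: 19.15×ρ + (z_c − 19.15)×3361
Column B: 0.7433×0 + 2.231×1031 + 3.735×2426 + 5.983×3045 + (z_c − 0.7433 − 11.949)×3361
The z_c×3361 term appears on both sides and cancels. Collect the known terms of each column as K = Σ(ρt)_known − 3361 × (depth of known layers): K_A = 0 − 3361×19.15 = −64363.15; K_B = 29579.506 − 3361×(0.7433 + 11.949) = −13079.3143.
Balance: K_A + 19.15×ρ = K_B, so ρ = (K_B − K_A)/19.15 = 51283.8/19.15 = 2680 kg/m³.

2680 kg/m³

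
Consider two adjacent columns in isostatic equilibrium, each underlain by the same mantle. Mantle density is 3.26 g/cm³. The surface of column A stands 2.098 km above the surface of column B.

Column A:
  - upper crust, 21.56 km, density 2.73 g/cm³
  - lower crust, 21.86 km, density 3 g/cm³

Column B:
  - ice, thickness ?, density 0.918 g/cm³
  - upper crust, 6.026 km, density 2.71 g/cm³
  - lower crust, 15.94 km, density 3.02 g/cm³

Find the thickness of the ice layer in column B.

1.34 km

Take the compensation level at the base of the deeper column (depth z_c below the surface of column A) and equate Σ ρ_i t_i down to z_c; mantle fills any gap and the z_c terms cancel.
Column A: 21.56×2.73 + 21.86×3 + (z_c − 43.42)×3.26
Column B: 2.098×0 + x×0.918 + 6.026×2.71 + 15.94×3.02 + (z_c − 2.098 − 21.966 − x)×3.26
The z_c×3.26 term appears on both sides and cancels. Collect the known terms of each column as K = Σ(ρt)_known − 3.26 × (depth of known layers): K_A = 124.4388 − 3.26×43.42 = −17.1104; K_B = 64.46926 − 3.26×(2.098 + 21.966) = −13.97938.
Balance: K_A = K_B − x×(3.26 − 0.918), so x = (K_B − K_A)/(3.26 − 0.918) = 3.13102/2.342 = 1.34 km.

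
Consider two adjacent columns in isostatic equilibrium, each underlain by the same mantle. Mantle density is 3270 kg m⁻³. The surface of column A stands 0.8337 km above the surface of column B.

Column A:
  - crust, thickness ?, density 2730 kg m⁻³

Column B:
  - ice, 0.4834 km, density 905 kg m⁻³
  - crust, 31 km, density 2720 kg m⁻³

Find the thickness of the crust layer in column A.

Take the compensation level at the base of the deeper column (depth z_c below the surface of column A) and equate Σ ρ_i t_i down to z_c; mantle fills any gap and the z_c terms cancel.
Column A: x×2730 + (z_c − 0 − x)×3270
Column B: 0.8337×0 + 0.4834×905 + 31×2720 + (z_c − 0.8337 − 31.4834)×3270
The z_c×3270 term appears on both sides and cancels. Collect the known terms of each column as K = Σ(ρt)_known − 3270 × (depth of known layers): K_A = 0 − 3270×0 = 0; K_B = 84757.477 − 3270×(0.8337 + 31.4834) = −20919.44.
Balance: K_A − x×(3270 − 2730) = K_B, so x = (K_A − K_B)/(3270 − 2730) = 20919.4/540 = 38.7 km.

38.7 km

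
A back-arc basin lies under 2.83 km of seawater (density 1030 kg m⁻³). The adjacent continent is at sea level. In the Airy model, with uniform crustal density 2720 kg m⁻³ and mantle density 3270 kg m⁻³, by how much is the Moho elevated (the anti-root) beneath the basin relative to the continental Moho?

8.7 km

Balancing pressure at the compensation depth: replacing crust with seawater at the top is compensated by replacing crust with mantle at the base: d (ρ_c − ρ_w) = a (ρ_m − ρ_c).
a = d (ρ_c − ρ_w)/(ρ_m − ρ_c) = 2.83 km × 1690/550 = 8.7 km.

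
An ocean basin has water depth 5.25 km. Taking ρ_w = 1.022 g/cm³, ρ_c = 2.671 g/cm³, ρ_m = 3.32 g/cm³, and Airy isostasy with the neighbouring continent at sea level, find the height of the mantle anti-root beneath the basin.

13.3 km

For local isostatic compensation: replacing crust with seawater at the top is compensated by replacing crust with mantle at the base: d (ρ_c − ρ_w) = a (ρ_m − ρ_c).
a = d (ρ_c − ρ_w)/(ρ_m − ρ_c) = 5.25 km × 1.649/0.649 = 13.3 km.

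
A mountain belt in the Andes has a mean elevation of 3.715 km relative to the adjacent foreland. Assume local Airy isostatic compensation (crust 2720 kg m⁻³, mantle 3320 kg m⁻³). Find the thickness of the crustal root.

16.8 km

Isostatic balance requires: the weight of the topography is balanced by the buoyancy of the root, ρ_c h = (ρ_m − ρ_c) r.
r = h · ρ_c / (ρ_m − ρ_c) = 3.715 km × 2720 / (3320 − 2720) = 16.8 km.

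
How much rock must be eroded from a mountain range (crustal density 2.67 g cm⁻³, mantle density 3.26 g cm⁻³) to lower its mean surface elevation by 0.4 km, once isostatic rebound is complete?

2.21 km

Net drop Δ = e − u = e − e ρ_c/ρ_m = e (ρ_m − ρ_c)/ρ_m.
e = Δ ρ_m/(ρ_m − ρ_c) = 0.4 km × 3.26/0.59 = 2.21 km.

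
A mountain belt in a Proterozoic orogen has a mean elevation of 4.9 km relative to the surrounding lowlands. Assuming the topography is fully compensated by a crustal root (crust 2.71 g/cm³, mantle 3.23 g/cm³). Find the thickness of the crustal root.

25.5 km

By Archimedes' principle applied to the lithosphere: the weight of the topography is balanced by the buoyancy of the root, ρ_c h = (ρ_m − ρ_c) r.
r = h · ρ_c / (ρ_m − ρ_c) = 4.9 km × 2.71 / (3.23 − 2.71) = 25.5 km.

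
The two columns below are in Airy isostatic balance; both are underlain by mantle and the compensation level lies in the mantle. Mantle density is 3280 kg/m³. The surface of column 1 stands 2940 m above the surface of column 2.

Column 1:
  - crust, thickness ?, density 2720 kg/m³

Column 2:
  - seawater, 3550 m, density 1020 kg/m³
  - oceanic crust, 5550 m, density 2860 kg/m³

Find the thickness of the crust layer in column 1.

Take the compensation level at the base of the deeper column (depth z_c below the surface of column 1) and equate Σ ρ_i t_i down to z_c; mantle fills any gap and the z_c terms cancel.
Column 1: x×2720 + (z_c − 0 − x)×3280
Column 2: 2940×0 + 3550×1020 + 5550×2860 + (z_c − 2940 − 9100)×3280
The z_c×3280 term appears on both sides and cancels. Collect the known terms of each column as K = Σ(ρt)_known − 3280 × (depth of known layers): K_1 = 0 − 3280×0 = 0; K_2 = 19494000 − 3280×(2940 + 9100) = −19997200.
Balance: K_1 − x×(3280 − 2720) = K_2, so x = (K_1 − K_2)/(3280 − 2720) = 19997200/560 = 35700 m.

35700 m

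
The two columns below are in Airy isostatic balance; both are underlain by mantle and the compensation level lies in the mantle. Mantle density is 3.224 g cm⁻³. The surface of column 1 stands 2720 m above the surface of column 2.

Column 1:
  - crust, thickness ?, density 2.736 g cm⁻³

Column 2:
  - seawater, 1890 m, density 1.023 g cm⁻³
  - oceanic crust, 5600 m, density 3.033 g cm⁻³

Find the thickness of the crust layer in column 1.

28700 m

Take the compensation level at the base of the deeper column (depth z_c below the surface of column 1) and equate Σ ρ_i t_i down to z_c; mantle fills any gap and the z_c terms cancel.
Column 1: x×2.736 + (z_c − 0 − x)×3.224
Column 2: 2720×0 + 1890×1.023 + 5600×3.033 + (z_c − 2720 − 7490)×3.224
The z_c×3.224 term appears on both sides and cancels. Collect the known terms of each column as K = Σ(ρt)_known − 3.224 × (depth of known layers): K_1 = 0 − 3.224×0 = 0; K_2 = 18918.27 − 3.224×(2720 + 7490) = −13998.77.
Balance: K_1 − x×(3.224 − 2.736) = K_2, so x = (K_1 − K_2)/(3.224 − 2.736) = 13998.8/0.488 = 28700 m.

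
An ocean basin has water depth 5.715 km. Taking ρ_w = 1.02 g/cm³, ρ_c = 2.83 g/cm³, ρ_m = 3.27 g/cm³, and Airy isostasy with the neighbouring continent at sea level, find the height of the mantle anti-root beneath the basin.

23.5 km

Equating mass per unit area of the two columns: replacing crust with seawater at the top is compensated by replacing crust with mantle at the base: d (ρ_c − ρ_w) = a (ρ_m − ρ_c).
a = d (ρ_c − ρ_w)/(ρ_m − ρ_c) = 5.715 km × 1.81/0.44 = 23.5 km.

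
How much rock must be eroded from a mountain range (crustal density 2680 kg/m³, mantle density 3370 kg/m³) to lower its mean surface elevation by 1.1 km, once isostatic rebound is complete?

Net drop Δ = e − u = e − e ρ_c/ρ_m = e (ρ_m − ρ_c)/ρ_m.
e = Δ ρ_m/(ρ_m − ρ_c) = 1.1 km × 3370/690 = 5.37 km.

5.37 km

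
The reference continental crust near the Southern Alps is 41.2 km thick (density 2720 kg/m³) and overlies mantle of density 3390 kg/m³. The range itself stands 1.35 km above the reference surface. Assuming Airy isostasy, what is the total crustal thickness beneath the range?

Root depth r = h ρ_c / (ρ_m − ρ_c) = 1.35 km × 2720 / 670 = 5.481 km.
Total thickness = T + h + r = 41.2 km + 1.35 km + 5.481 km = 48 km.

48 km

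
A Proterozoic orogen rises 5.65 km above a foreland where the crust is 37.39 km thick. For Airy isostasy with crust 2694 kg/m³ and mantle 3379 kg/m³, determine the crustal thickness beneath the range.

Root depth r = h ρ_c / (ρ_m − ρ_c) = 5.65 km × 2694 / 685 = 22.22 km.
Total thickness = T + h + r = 37.39 km + 5.65 km + 22.22 km = 65.3 km.

65.3 km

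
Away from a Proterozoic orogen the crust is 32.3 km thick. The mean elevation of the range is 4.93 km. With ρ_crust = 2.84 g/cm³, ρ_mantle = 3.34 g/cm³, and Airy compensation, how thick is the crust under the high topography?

65.2 km

Root depth r = h ρ_c / (ρ_m − ρ_c) = 4.93 km × 2.84 / 0.5 = 28 km.
Total thickness = T + h + r = 32.3 km + 4.93 km + 28 km = 65.2 km.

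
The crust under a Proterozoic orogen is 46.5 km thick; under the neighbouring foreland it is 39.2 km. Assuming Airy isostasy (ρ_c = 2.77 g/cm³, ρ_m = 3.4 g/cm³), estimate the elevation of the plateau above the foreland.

1.35 km

Excess crust Δ = 46.5 km − 39.2 km = 7.3 km, split between elevation h and root r with h + r = Δ.
Airy balance ρ_c h = (ρ_m − ρ_c) r gives r = h ρ_c/(ρ_m − ρ_c), so h (1 + ρ_c/(ρ_m − ρ_c)) = Δ, i.e. h = Δ (ρ_m − ρ_c)/ρ_m.
h = 7.3 km × 0.63/3.4 = 1.35 km.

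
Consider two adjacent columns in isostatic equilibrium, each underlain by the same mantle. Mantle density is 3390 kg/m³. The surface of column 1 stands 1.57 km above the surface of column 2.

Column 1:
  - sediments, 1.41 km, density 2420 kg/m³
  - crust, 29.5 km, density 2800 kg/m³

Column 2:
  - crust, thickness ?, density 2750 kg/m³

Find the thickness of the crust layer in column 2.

21 km

Take the compensation level at the base of the deeper column (depth z_c below the surface of column 1) and equate Σ ρ_i t_i down to z_c; mantle fills any gap and the z_c terms cancel.
Column 1: 1.41×2420 + 29.5×2800 + (z_c − 30.91)×3390
Column 2: 1.57×0 + x×2750 + (z_c − 1.57 − 0 − x)×3390
The z_c×3390 term appears on both sides and cancels. Collect the known terms of each column as K = Σ(ρt)_known − 3390 × (depth of known layers): K_1 = 86012.2 − 3390×30.91 = −18772.7; K_2 = 0 − 3390×(1.57 + 0) = −5322.3.
Balance: K_1 = K_2 − x×(3390 − 2750), so x = (K_2 − K_1)/(3390 − 2750) = 13450.4/640 = 21 km.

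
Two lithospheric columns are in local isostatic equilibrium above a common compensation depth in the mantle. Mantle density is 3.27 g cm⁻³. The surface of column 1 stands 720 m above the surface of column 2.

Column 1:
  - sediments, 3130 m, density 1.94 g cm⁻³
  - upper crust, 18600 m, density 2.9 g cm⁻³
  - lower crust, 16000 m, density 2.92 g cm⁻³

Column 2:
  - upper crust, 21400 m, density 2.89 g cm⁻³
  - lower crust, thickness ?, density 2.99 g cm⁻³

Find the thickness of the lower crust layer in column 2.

Take the compensation level at the base of the deeper column (depth z_c below the surface of column 1) and equate Σ ρ_i t_i down to z_c; mantle fills any gap and the z_c terms cancel.
Column 1: 3130×1.94 + 18600×2.9 + 16000×2.92 + (z_c − 37730)×3.27
Column 2: 720×0 + 21400×2.89 + x×2.99 + (z_c − 720 − 21400 − x)×3.27
The z_c×3.27 term appears on both sides and cancels. Collect the known terms of each column as K = Σ(ρt)_known − 3.27 × (depth of known layers): K_1 = 106732.2 − 3.27×37730 = −16644.9; K_2 = 61846 − 3.27×(720 + 21400) = −10486.4.
Balance: K_1 = K_2 − x×(3.27 − 2.99), so x = (K_2 − K_1)/(3.27 − 2.99) = 6158.5/0.28 = 22000 m.

22000 m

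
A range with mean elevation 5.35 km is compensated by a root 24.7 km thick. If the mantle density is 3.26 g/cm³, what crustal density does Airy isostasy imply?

ρ_c h = (ρ_m − ρ_c) r → ρ_c (h + r) = ρ_m r → ρ_c = ρ_m r / (h + r).
ρ_c = 3.26 × 24.7 km / (5.35 km + 24.7 km) = 2.68 g/cm³.

2.68 g/cm³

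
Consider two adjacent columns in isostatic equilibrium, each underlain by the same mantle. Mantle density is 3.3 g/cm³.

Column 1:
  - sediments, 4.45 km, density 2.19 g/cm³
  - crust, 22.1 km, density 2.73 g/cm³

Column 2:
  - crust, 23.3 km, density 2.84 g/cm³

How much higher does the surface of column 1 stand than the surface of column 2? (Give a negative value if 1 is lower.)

2.07 km

For any compensation level in the mantle, the mantle terms cancel and isostasy reduces to e = (Σt_1 − Σt_2) − (Σ(ρt)_1 − Σ(ρt)_2) / ρ_m.
Σt_1 = 26.55 km; Σt_2 = 23.3 km; Σ(ρt)_1 = 70.0785; Σ(ρt)_2 = 66.172 (in km·g/cm³).
e = (26.55 − 23.3) − (70.0785 − 66.172) / 3.3 = 2.07 km.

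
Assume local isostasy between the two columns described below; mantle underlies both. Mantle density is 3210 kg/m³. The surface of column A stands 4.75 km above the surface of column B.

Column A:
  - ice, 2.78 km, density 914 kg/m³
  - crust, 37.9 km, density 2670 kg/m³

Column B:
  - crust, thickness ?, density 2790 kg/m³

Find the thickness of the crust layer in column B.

27.6 km

Take the compensation level at the base of the deeper column (depth z_c below the surface of column A) and equate Σ ρ_i t_i down to z_c; mantle fills any gap and the z_c terms cancel.
Column A: 2.78×914 + 37.9×2670 + (z_c − 40.68)×3210
Column B: 4.75×0 + x×2790 + (z_c − 4.75 − 0 − x)×3210
The z_c×3210 term appears on both sides and cancels. Collect the known terms of each column as K = Σ(ρt)_known − 3210 × (depth of known layers): K_A = 103733.92 − 3210×40.68 = −26848.88; K_B = 0 − 3210×(4.75 + 0) = −15247.5.
Balance: K_A = K_B − x×(3210 − 2790), so x = (K_B − K_A)/(3210 − 2790) = 11601.4/420 = 27.6 km.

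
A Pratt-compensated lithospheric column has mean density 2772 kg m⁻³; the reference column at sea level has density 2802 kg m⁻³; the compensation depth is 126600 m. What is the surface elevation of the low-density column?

ρ_ref D = ρ (D + h) → h = D (ρ_ref − ρ)/ρ.
h = 126600 m × (2802 − 2772)/2772 = 1370 m.

1370 m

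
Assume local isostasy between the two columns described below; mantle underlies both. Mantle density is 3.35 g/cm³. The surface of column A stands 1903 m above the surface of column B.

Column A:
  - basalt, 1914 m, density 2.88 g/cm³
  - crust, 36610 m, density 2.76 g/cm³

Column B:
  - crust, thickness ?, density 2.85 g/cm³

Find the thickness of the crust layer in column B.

Take the compensation level at the base of the deeper column (depth z_c below the surface of column A) and equate Σ ρ_i t_i down to z_c; mantle fills any gap and the z_c terms cancel.
Column A: 1914×2.88 + 36610×2.76 + (z_c − 38524)×3.35
Column B: 1903×0 + x×2.85 + (z_c − 1903 − 0 − x)×3.35
The z_c×3.35 term appears on both sides and cancels. Collect the known terms of each column as K = Σ(ρt)_known − 3.35 × (depth of known layers): K_A = 106555.92 − 3.35×38524 = −22499.48; K_B = 0 − 3.35×(1903 + 0) = −6375.05.
Balance: K_A = K_B − x×(3.35 − 2.85), so x = (K_B − K_A)/(3.35 − 2.85) = 16124.4/0.5 = 32200 m.

32200 m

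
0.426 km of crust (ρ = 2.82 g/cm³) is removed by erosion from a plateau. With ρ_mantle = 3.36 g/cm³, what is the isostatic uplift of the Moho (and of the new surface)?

0.358 km

Unloading: uplift u = e ρ_c/ρ_m = 0.426 km × 2.82/3.36 = 0.358 km.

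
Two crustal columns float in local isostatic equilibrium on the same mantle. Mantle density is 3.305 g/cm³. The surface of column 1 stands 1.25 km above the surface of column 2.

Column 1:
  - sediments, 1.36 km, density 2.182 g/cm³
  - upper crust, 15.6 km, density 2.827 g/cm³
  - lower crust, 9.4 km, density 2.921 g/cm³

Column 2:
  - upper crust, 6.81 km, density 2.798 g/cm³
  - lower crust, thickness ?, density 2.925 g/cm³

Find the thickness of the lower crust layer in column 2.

Take the compensation level at the base of the deeper column (depth z_c below the surface of column 1) and equate Σ ρ_i t_i down to z_c; mantle fills any gap and the z_c terms cancel.
Column 1: 1.36×2.182 + 15.6×2.827 + 9.4×2.921 + (z_c − 26.36)×3.305
Column 2: 1.25×0 + 6.81×2.798 + x×2.925 + (z_c − 1.25 − 6.81 − x)×3.305
The z_c×3.305 term appears on both sides and cancels. Collect the known terms of each column as K = Σ(ρt)_known − 3.305 × (depth of known layers): K_1 = 74.52612 − 3.305×26.36 = −12.59368; K_2 = 19.05438 − 3.305×(1.25 + 6.81) = −7.58392.
Balance: K_1 = K_2 − x×(3.305 − 2.925), so x = (K_2 − K_1)/(3.305 − 2.925) = 5.00976/0.38 = 13.2 km.

13.2 km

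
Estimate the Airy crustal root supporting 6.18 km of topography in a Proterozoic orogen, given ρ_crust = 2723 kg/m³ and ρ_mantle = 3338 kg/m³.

By Archimedes' principle applied to the lithosphere: the weight of the topography is balanced by the buoyancy of the root, ρ_c h = (ρ_m − ρ_c) r.
r = h · ρ_c / (ρ_m − ρ_c) = 6.18 km × 2723 / (3338 − 2723) = 27.4 km.

27.4 km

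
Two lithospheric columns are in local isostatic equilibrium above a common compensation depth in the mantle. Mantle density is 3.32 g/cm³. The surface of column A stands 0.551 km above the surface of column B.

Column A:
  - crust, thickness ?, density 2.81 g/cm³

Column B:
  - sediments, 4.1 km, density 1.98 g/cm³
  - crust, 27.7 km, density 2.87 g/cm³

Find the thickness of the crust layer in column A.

Take the compensation level at the base of the deeper column (depth z_c below the surface of column A) and equate Σ ρ_i t_i down to z_c; mantle fills any gap and the z_c terms cancel.
Column A: x×2.81 + (z_c − 0 − x)×3.32
Column B: 0.551×0 + 4.1×1.98 + 27.7×2.87 + (z_c − 0.551 − 31.8)×3.32
The z_c×3.32 term appears on both sides and cancels. Collect the known terms of each column as K = Σ(ρt)_known − 3.32 × (depth of known layers): K_A = 0 − 3.32×0 = 0; K_B = 87.617 − 3.32×(0.551 + 31.8) = −19.78832.
Balance: K_A − x×(3.32 − 2.81) = K_B, so x = (K_A − K_B)/(3.32 − 2.81) = 19.7883/0.51 = 38.8 km.

38.8 km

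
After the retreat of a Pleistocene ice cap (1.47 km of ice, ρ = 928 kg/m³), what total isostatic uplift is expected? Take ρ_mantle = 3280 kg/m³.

Removing the load lets mantle flow back in; uplift u satisfies ρ_ice t = ρ_m u.
u = t ρ_ice/ρ_m = 1.47 km × 928/3280 = 0.416 km.

0.416 km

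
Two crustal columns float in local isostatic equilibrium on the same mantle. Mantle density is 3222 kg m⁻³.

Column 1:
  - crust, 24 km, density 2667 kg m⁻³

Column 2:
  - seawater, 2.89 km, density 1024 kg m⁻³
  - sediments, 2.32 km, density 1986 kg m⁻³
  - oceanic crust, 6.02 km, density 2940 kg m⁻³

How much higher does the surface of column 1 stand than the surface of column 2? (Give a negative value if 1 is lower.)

0.746 km

For any compensation level in the mantle, the mantle terms cancel and isostasy reduces to e = (Σt_1 − Σt_2) − (Σ(ρt)_1 − Σ(ρt)_2) / ρ_m.
Σt_1 = 24 km; Σt_2 = 11.23 km; Σ(ρt)_1 = 64008; Σ(ρt)_2 = 25265.68 (in km·kg m⁻³).
e = (24 − 11.23) − (64008 − 25265.68) / 3222 = 0.746 km.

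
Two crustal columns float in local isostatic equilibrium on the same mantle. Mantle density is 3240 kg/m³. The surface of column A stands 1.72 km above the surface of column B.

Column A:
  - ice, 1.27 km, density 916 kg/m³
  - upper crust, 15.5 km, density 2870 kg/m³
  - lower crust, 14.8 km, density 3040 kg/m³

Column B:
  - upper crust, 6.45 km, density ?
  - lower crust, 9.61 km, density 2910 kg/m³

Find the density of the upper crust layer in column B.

Take the compensation level at the base of the deeper column (depth z_c below the surface of column A) and equate Σ ρ_i t_i down to z_c; mantle fills any gap and the z_c terms cancel.
Column A: 1.27×916 + 15.5×2870 + 14.8×3040 + (z_c − 31.57)×3240
Column B: 1.72×0 + 6.45×ρ + 9.61×2910 + (z_c − 1.72 − 16.06)×3240
The z_c×3240 term appears on both sides and cancels. Collect the known terms of each column as K = Σ(ρt)_known − 3240 × (depth of known layers): K_A = 90640.32 − 3240×31.57 = −11646.48; K_B = 27965.1 − 3240×(1.72 + 16.06) = −29642.1.
Balance: K_A = K_B + 6.45×ρ, so ρ = (K_A − K_B)/6.45 = 17995.6/6.45 = 2790 kg/m³.

2790 kg/m³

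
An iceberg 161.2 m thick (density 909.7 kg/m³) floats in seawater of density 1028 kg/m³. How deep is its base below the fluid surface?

143 m

Draft d = t ρ_obj/ρ_fluid = 161.2 m × 909.7/1028 = 143 m.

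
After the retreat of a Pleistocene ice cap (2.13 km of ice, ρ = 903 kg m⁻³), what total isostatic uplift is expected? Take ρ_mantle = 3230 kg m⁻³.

Removing the load lets mantle flow back in; uplift u satisfies ρ_ice t = ρ_m u.
u = t ρ_ice/ρ_m = 2.13 km × 903/3230 = 0.595 km.

0.595 km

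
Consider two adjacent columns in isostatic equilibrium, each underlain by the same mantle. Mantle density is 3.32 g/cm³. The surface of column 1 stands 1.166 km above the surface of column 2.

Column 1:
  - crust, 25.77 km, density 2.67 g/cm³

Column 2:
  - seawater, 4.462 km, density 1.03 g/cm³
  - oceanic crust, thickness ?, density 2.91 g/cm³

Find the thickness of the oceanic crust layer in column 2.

6.49 km

Take the compensation level at the base of the deeper column (depth z_c below the surface of column 1) and equate Σ ρ_i t_i down to z_c; mantle fills any gap and the z_c terms cancel.
Column 1: 25.77×2.67 + (z_c − 25.77)×3.32
Column 2: 1.166×0 + 4.462×1.03 + x×2.91 + (z_c − 1.166 − 4.462 − x)×3.32
The z_c×3.32 term appears on both sides and cancels. Collect the known terms of each column as K = Σ(ρt)_known − 3.32 × (depth of known layers): K_1 = 68.8059 − 3.32×25.77 = −16.7505; K_2 = 4.59586 − 3.32×(1.166 + 4.462) = −14.0891.
Balance: K_1 = K_2 − x×(3.32 − 2.91), so x = (K_2 − K_1)/(3.32 − 2.91) = 2.6614/0.41 = 6.49 km.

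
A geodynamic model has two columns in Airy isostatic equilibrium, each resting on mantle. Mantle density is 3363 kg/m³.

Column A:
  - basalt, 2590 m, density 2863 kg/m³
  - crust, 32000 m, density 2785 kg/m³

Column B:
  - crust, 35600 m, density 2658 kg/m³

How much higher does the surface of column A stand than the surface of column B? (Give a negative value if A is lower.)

For any compensation level in the mantle, the mantle terms cancel and isostasy reduces to e = (Σt_A − Σt_B) − (Σ(ρt)_A − Σ(ρt)_B) / ρ_m.
Σt_A = 34590 m; Σt_B = 35600 m; Σ(ρt)_A = 96535170; Σ(ρt)_B = 94624800 (in m·kg/m³).
e = (34590 − 35600) − (96535170 − 94624800) / 3363 = −1580 m.

−1580 m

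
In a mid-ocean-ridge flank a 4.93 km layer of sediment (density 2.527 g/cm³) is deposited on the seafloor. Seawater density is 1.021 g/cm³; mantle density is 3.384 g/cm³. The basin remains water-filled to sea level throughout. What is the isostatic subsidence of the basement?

3.14 km

Submarine loading: the sediment displaces seawater, and the subsidence is in turn flooded, so s (ρ_m − ρ_w) = t (ρ_sed − ρ_w).
s = 4.93 km × (2.527 − 1.021) / (3.384 − 1.021) = 3.14 km.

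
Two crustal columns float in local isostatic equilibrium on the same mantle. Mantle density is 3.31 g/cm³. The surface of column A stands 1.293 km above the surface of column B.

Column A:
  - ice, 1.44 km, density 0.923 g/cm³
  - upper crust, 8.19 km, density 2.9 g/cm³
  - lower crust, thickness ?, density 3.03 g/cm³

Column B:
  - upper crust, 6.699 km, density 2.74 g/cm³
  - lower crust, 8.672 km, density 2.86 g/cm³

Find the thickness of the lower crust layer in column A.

Take the compensation level at the base of the deeper column (depth z_c below the surface of column A) and equate Σ ρ_i t_i down to z_c; mantle fills any gap and the z_c terms cancel.
Column A: 1.44×0.923 + 8.19×2.9 + x×3.03 + (z_c − 9.63 − x)×3.31
Column B: 1.293×0 + 6.699×2.74 + 8.672×2.86 + (z_c − 1.293 − 15.371)×3.31
The z_c×3.31 term appears on both sides and cancels. Collect the known terms of each column as K = Σ(ρt)_known − 3.31 × (depth of known layers): K_A = 25.08012 − 3.31×9.63 = −6.79518; K_B = 43.15718 − 3.31×(1.293 + 15.371) = −12.00066.
Balance: K_A − x×(3.31 − 3.03) = K_B, so x = (K_A − K_B)/(3.31 − 3.03) = 5.20548/0.28 = 18.6 km.

18.6 km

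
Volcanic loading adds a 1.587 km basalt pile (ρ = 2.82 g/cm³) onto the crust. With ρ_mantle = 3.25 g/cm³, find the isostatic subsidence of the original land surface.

1.38 km

Subaerial loading: s = t ρ_load / ρ_m.
s = 1.587 km × 2.82/3.25 = 1.38 km.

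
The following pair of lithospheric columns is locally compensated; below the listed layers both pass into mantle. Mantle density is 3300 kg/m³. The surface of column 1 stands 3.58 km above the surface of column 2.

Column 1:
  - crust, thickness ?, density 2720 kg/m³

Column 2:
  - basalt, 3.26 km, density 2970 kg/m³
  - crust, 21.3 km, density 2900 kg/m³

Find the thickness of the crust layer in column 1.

36.9 km

Take the compensation level at the base of the deeper column (depth z_c below the surface of column 1) and equate Σ ρ_i t_i down to z_c; mantle fills any gap and the z_c terms cancel.
Column 1: x×2720 + (z_c − 0 − x)×3300
Column 2: 3.58×0 + 3.26×2970 + 21.3×2900 + (z_c − 3.58 − 24.56)×3300
The z_c×3300 term appears on both sides and cancels. Collect the known terms of each column as K = Σ(ρt)_known − 3300 × (depth of known layers): K_1 = 0 − 3300×0 = 0; K_2 = 71452.2 − 3300×(3.58 + 24.56) = −21409.8.
Balance: K_1 − x×(3300 − 2720) = K_2, so x = (K_1 − K_2)/(3300 − 2720) = 21409.8/580 = 36.9 km.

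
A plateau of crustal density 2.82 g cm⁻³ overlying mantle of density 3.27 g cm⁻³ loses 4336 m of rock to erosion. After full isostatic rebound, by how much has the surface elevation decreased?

597 m

Rebound u = e ρ_c/ρ_m = 4336 m × 2.82/3.27 = 3739 m.
Net surface drop = e − u = 4336 m − 3739 m = e (ρ_m − ρ_c)/ρ_m = 597 m.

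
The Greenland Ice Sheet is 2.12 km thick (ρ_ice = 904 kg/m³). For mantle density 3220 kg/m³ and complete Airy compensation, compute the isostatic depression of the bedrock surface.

Balancing pressure at the compensation depth: the ice load ρ_ice t is balanced by mantle displaced below, ρ_m s.
s = t ρ_ice / ρ_m = 2.12 km × 904/3220 = 0.595 km.

0.595 km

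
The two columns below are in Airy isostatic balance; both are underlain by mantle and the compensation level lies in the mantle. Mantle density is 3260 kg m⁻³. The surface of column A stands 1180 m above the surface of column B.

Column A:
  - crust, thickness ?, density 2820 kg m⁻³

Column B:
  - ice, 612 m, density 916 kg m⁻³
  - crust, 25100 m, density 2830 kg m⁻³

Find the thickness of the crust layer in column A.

Take the compensation level at the base of the deeper column (depth z_c below the surface of column A) and equate Σ ρ_i t_i down to z_c; mantle fills any gap and the z_c terms cancel.
Column A: x×2820 + (z_c − 0 − x)×3260
Column B: 1180×0 + 612×916 + 25100×2830 + (z_c − 1180 − 25712)×3260
The z_c×3260 term appears on both sides and cancels. Collect the known terms of each column as K = Σ(ρt)_known − 3260 × (depth of known layers): K_A = 0 − 3260×0 = 0; K_B = 71593592 − 3260×(1180 + 25712) = −16074328.
Balance: K_A − x×(3260 − 2820) = K_B, so x = (K_A − K_B)/(3260 − 2820) = 16074300/440 = 36500 m.

36500 m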